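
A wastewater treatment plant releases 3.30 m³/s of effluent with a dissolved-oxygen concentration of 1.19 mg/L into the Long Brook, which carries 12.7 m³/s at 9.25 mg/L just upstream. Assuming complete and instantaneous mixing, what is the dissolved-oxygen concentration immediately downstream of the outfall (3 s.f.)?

Flow-weighted mixing: C = (Q_r C_r + Q_w C_w)/(Q_r + Q_w)
= (12.7×9.25 + 3.30×1.19)/(12.7 + 3.30) = 121.4/16.00 = 7.588 mg/L.

7.59 mg/L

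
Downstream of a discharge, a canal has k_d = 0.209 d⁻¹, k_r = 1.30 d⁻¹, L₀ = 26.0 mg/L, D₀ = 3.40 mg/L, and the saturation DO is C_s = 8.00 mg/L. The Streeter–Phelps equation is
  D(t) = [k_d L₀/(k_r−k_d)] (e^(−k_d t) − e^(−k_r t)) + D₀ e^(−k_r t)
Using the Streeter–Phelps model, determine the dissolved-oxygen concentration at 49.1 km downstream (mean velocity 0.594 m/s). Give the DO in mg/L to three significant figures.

DO ≈ 4.38 mg/L

Travel time t = x/v = 49.1 km / (0.594 m/s) = 49100 m / 0.594 m/s = 82660 s = 0.9567 d.
k_d L₀/(k_r−k_d) = 0.209×26.0/(1.30−0.209) = 5.434/1.091 = 4.981 mg/L.
e^(−k_d t) = e^(−0.209×0.9567) = 0.8188; e^(−k_r t) = e^(−1.30×0.9567) = 0.2883.
D = 4.981 × (0.8188 − 0.2883) + 3.40 × 0.2883 = 2.642 + 0.9802 = 3.622 mg/L.
DO = C_s − D = 8.00 − 3.622 = 4.378 mg/L.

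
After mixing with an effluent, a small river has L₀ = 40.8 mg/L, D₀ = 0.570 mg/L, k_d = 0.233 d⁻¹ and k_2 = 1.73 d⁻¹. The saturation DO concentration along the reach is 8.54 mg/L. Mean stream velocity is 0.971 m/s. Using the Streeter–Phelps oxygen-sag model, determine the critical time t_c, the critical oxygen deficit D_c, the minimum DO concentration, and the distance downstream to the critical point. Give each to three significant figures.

At the critical point dD/dt = 0, so k_d L₀ e^(−k_d t) = k_2 D. Substituting D(t) from the Streeter–Phelps equation and solving for t gives
t_c = ln[(k_2/k_d)(1 − D₀(k_2−k_d)/(k_d L₀))] / (k_2−k_d).
Here k_2−k_d = 1.497 d⁻¹ and 1 − D₀(k_2−k_d)/(k_d L₀) = 1 − 0.570×1.497/(0.233×40.8) = 0.9102, so
t_c = ln(7.425 × 0.9102) / 1.497 = 1.911 / 1.497 = 1.276 d.
L(t_c) = L₀ e^(−k_d t_c) = 40.8 × 0.7427 = 30.30 mg/L, and at the critical point k_2 D_c = k_d L, so D_c = (0.233/1.73) × 30.30 = 4.081 mg/L.
Minimum DO = C_s − D_c = 8.54 − 4.081 = 4.459 mg/L.
x_c = v t_c = 0.971 m/s × 1.276 d × 86400 s/d = 107100 m ≈ 107 km.

t_c ≈ 1.28 d; D_c ≈ 4.08 mg/L; min DO ≈ 4.46 mg/L; x_c ≈ 107 km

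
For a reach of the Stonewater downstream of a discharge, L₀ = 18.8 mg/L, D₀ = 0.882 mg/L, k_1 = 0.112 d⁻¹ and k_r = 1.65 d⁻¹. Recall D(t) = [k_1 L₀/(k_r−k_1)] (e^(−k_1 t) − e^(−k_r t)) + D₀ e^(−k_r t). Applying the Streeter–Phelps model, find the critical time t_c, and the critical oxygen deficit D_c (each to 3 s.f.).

t_c = [1/(k_r−k_1)] ln[(k_r/k_1)(1 − D₀(k_r−k_1)/(k_1 L₀))]
= [1/(1.65−0.112)] ln[(1.65/0.112)(1 − 0.882×1.538/(0.112×18.8))]
= (1/1.538) ln[14.73 × 0.3558] = 0.6502 × ln(5.241) = 0.6502 × 1.657 = 1.077 d.
D_c = (k_1/k_r) L₀ e^(−k_1 t_c) = (0.112/1.65) × 18.8 × e^(−0.112×1.077) = 0.06788 × 18.8 × 0.8864 = 1.131 mg/L.

t_c ≈ 1.08 d; D_c ≈ 1.13 mg/L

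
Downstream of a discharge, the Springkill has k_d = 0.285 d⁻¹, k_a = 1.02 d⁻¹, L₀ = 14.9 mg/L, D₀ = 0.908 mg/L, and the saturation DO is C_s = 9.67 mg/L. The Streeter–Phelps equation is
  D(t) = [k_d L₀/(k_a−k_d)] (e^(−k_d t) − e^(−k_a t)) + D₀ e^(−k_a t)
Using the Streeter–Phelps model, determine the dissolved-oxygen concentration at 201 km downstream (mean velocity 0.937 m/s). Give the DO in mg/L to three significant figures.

Travel time t = x/v = 201 km / (0.937 m/s) = 201000 m / 0.937 m/s = 214500 s = 2.483 d.
k_d L₀/(k_a−k_d) = 0.285×14.9/(1.02−0.285) = 4.247/0.7350 = 5.778 mg/L.
e^(−k_d t) = e^(−0.285×2.483) = 0.4928; e^(−k_a t) = e^(−1.02×2.483) = 0.07946.
D = 5.778 × (0.4928 − 0.07946) + 0.908 × 0.07946 = 2.388 + 0.07215 = 2.460 mg/L.
DO = C_s − D = 9.67 − 2.460 = 7.210 mg/L.

DO ≈ 7.21 mg/L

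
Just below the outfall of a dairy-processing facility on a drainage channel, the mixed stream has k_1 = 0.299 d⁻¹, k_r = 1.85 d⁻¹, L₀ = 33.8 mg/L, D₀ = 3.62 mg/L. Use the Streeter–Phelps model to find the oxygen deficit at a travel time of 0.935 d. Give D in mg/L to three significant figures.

k_1 L₀/(k_r−k_1) = 0.299×33.8/(1.85−0.299) = 10.11/1.551 = 6.516 mg/L.
e^(−k_1 t) = e^(−0.299×0.9350) = 0.7561; e^(−k_r t) = e^(−1.85×0.9350) = 0.1773.
D = 6.516 × (0.7561 − 0.1773) + 3.62 × 0.1773 = 3.771 + 0.6419 = 4.413 mg/L.

D ≈ 4.41 mg/L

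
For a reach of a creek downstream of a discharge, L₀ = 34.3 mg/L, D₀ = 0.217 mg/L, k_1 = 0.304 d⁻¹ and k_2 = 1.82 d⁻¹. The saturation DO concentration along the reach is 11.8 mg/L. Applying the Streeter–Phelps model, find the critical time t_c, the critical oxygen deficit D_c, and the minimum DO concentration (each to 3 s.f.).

t_c ≈ 1.16 d; D_c ≈ 4.03 mg/L; min DO ≈ 7.77 mg/L

With k_2/k_1 = 5.987 and 1 − D₀(k_2−k_1)/(k_1 L₀) = 0.9685,
t_c = ln(5.987 × 0.9685) / (1.82 − 0.304) = ln(5.798) / 1.516 = 1.758/1.516 = 1.159 d.
L(t_c) = L₀ e^(−k_1 t_c) = 34.3 × 0.7030 = 24.11 mg/L, and at the critical point k_2 D_c = k_1 L, so D_c = (0.304/1.82) × 24.11 = 4.028 mg/L.
Minimum DO = C_s − D_c = 11.8 − 4.028 = 7.772 mg/L.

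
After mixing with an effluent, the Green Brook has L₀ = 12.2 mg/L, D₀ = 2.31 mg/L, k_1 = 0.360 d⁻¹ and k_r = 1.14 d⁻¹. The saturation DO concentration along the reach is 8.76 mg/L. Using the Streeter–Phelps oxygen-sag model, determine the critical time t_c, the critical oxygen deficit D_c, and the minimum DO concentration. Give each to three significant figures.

t_c ≈ 0.801 d; D_c ≈ 2.89 mg/L; min DO ≈ 5.87 mg/L

At the critical point dD/dt = 0, so k_1 L₀ e^(−k_1 t) = k_r D. Substituting D(t) from the Streeter–Phelps equation and solving for t gives
t_c = ln[(k_r/k_1)(1 − D₀(k_r−k_1)/(k_1 L₀))] / (k_r−k_1).
Here k_r−k_1 = 0.7800 d⁻¹ and 1 − D₀(k_r−k_1)/(k_1 L₀) = 1 − 2.31×0.7800/(0.360×12.2) = 0.5898, so
t_c = ln(3.167 × 0.5898) / 0.7800 = 0.6246 / 0.7800 = 0.8008 d.
L(t_c) = L₀ e^(−k_1 t_c) = 12.2 × 0.7495 = 9.144 mg/L, and at the critical point k_r D_c = k_1 L, so D_c = (0.360/1.14) × 9.144 = 2.888 mg/L.
Minimum DO = C_s − D_c = 8.76 − 2.888 = 5.872 mg/L.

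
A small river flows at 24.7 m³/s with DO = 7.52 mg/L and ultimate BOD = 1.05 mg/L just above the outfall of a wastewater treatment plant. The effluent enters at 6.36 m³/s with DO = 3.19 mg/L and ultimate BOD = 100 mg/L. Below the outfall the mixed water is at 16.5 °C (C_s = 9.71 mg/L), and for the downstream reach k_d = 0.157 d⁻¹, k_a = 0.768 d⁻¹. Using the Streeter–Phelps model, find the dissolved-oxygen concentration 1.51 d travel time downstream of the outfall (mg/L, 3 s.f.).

DO ≈ 6.14 mg/L

Mixed DO = (24.7×7.52 + 6.36×3.19)/(24.7+6.36) = 206.0/31.06 = 6.633 mg/L.
Mixed L₀ = (24.7×1.05 + 6.36×100)/(31.06) = 661.9/31.06 = 21.31 mg/L.
Initial deficit D₀ = C_s − DO₀ = 9.71 − 6.633 = 3.077 mg/L.
D(1.51) = [0.157×21.31/(0.768−0.157)](e^(−0.157×1.51) − e^(−0.768×1.51)) + 3.077 e^(−0.768×1.51)
= 5.476 × (0.7889 − 0.3136) + 3.077 × 0.3136 = 3.568 mg/L.
DO = 9.71 − 3.568 = 6.142 mg/L.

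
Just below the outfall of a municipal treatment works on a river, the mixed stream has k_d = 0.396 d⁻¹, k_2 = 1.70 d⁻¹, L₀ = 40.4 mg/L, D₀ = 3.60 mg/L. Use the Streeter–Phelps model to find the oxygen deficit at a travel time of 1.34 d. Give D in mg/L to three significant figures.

k_d L₀/(k_2−k_d) = 0.396×40.4/(1.70−0.396) = 16.00/1.304 = 12.27 mg/L.
e^(−k_d t) = e^(−0.396×1.340) = 0.5882; e^(−k_2 t) = e^(−1.70×1.340) = 0.1025.
D = 12.27 × (0.5882 − 0.1025) + 3.60 × 0.1025 = 5.959 + 0.3690 = 6.328 mg/L.

D ≈ 6.33 mg/L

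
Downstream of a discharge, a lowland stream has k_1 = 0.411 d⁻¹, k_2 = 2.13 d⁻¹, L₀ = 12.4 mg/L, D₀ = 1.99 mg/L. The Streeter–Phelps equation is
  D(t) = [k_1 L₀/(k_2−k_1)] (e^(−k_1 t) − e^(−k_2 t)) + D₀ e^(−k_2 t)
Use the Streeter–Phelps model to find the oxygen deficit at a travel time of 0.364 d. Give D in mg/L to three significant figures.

k_1 L₀/(k_2−k_1) = 0.411×12.4/(2.13−0.411) = 5.096/1.719 = 2.965 mg/L.
e^(−k_1 t) = e^(−0.411×0.3640) = 0.8610; e^(−k_2 t) = e^(−2.13×0.3640) = 0.4606.
D = 2.965 × (0.8610 − 0.4606) + 1.99 × 0.4606 = 1.187 + 0.9165 = 2.104 mg/L.

D ≈ 2.10 mg/L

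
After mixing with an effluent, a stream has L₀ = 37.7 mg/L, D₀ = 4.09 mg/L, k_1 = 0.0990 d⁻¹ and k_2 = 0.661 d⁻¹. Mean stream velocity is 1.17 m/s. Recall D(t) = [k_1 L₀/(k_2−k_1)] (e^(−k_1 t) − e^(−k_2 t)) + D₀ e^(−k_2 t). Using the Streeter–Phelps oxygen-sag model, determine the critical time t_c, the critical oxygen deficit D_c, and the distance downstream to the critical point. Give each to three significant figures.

t_c ≈ 1.68 d; D_c ≈ 4.78 mg/L; x_c ≈ 169 km

With k_2/k_1 = 6.677 and 1 − D₀(k_2−k_1)/(k_1 L₀) = 0.3841,
t_c = ln(6.677 × 0.3841) / (0.661 − 0.0990) = ln(2.565) / 0.5620 = 0.9419/0.5620 = 1.676 d.
D_c = (k_1/k_2) L₀ e^(−k_1 t_c) = (0.0990/0.661) × 37.7 × e^(−0.0990×1.676) = 0.1498 × 37.7 × 0.8471 = 4.783 mg/L.
x_c = v t_c = 1.17 m/s × 1.676 d × 86400 s/d = 169400 m ≈ 169 km.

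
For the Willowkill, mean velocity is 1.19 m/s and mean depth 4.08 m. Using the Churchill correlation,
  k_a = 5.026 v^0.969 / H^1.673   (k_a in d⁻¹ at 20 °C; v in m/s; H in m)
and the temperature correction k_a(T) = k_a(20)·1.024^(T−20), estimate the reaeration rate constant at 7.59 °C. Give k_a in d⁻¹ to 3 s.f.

k_a ≈ 0.422 d⁻¹

k_a(20) = 5.026 × 1.19^0.969 / 4.08^1.673 = 5.026 × 1.184 / 10.51 = 0.5660 d⁻¹.
k_a(7.59) = 0.5660 × 1.024^(7.59−20) = 0.5660 × 0.7450 = 0.4217 d⁻¹.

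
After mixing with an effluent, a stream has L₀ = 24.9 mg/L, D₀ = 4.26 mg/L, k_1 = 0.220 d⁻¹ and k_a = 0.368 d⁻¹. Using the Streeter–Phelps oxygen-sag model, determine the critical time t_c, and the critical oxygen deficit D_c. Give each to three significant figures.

With k_a/k_1 = 1.673 and 1 − D₀(k_a−k_1)/(k_1 L₀) = 0.8849,
t_c = ln(1.673 × 0.8849) / (0.368 − 0.220) = ln(1.480) / 0.1480 = 0.3922/0.1480 = 2.650 d.
D_c = (k_1/k_a) L₀ e^(−k_1 t_c) = (0.220/0.368) × 24.9 × e^(−0.220×2.650) = 0.5978 × 24.9 × 0.5582 = 8.310 mg/L.

t_c ≈ 2.65 d; D_c ≈ 8.31 mg/L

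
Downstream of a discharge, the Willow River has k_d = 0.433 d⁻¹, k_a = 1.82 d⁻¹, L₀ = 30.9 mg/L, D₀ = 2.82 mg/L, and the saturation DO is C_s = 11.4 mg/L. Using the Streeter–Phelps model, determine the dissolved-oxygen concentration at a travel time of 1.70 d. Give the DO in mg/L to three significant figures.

DO ≈ 7.09 mg/L

k_d L₀/(k_a−k_d) = 0.433×30.9/(1.82−0.433) = 13.38/1.387 = 9.647 mg/L.
e^(−k_d t) = e^(−0.433×1.700) = 0.4790; e^(−k_a t) = e^(−1.82×1.700) = 0.04532.
D = 9.647 × (0.4790 − 0.04532) + 2.82 × 0.04532 = 4.183 + 0.1278 = 4.311 mg/L.
DO = C_s − D = 11.4 − 4.311 = 7.089 mg/L.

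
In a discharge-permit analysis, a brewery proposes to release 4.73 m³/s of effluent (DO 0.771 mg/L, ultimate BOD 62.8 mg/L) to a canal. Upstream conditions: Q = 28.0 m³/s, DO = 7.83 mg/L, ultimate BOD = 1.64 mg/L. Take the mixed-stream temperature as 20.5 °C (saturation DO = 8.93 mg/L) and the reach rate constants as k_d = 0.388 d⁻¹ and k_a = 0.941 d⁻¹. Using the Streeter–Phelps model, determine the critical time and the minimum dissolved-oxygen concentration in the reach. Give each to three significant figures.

Mixed DO = (28.0×7.83 + 4.73×0.771)/(28.0+4.73) = 222.9/32.73 = 6.810 mg/L.
Mixed L₀ = (28.0×1.64 + 4.73×62.8)/(32.73) = 343.0/32.73 = 10.48 mg/L.
Initial deficit D₀ = C_s − DO₀ = 8.93 − 6.810 = 2.120 mg/L.
t_c = (1/0.5530) ln[(0.941/0.388)(1 − 2.120×0.5530/(0.388×10.48))] = 1.808 × ln(1.726) = 0.9869 d.
D_c = (0.388/0.941) × 10.48 × e^(−0.388×0.9869) = 0.4123 × 10.48 × 0.6819 = 2.946 mg/L.
Minimum DO = 8.93 − 2.946 = 5.984 mg/L.

t_c ≈ 0.987 d; minimum DO ≈ 5.98 mg/L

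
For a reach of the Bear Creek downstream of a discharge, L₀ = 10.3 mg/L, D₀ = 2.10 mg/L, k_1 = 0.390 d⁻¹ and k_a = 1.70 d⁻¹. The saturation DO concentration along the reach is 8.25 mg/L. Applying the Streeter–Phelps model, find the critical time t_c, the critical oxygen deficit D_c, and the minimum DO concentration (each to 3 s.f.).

t_c = [1/(k_a−k_1)] ln[(k_a/k_1)(1 − D₀(k_a−k_1)/(k_1 L₀))]
= [1/(1.70−0.390)] ln[(1.70/0.390)(1 − 2.10×1.310/(0.390×10.3))]
= (1/1.310) ln[4.359 × 0.3152] = 0.7634 × ln(1.374) = 0.7634 × 0.3176 = 0.2424 d.
L(t_c) = L₀ e^(−k_1 t_c) = 10.3 × 0.9098 = 9.371 mg/L, and at the critical point k_a D_c = k_1 L, so D_c = (0.390/1.70) × 9.371 = 2.150 mg/L.
Minimum DO = C_s − D_c = 8.25 − 2.150 = 6.100 mg/L.

t_c ≈ 0.242 d; D_c ≈ 2.15 mg/L; min DO ≈ 6.10 mg/L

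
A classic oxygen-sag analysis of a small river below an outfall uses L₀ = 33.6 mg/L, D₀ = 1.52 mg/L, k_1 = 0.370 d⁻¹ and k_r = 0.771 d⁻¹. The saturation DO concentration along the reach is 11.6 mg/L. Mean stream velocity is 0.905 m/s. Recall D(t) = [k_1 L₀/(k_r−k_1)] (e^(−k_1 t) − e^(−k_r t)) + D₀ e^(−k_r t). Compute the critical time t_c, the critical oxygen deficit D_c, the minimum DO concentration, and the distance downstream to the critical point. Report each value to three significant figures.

t_c ≈ 1.71 d; D_c ≈ 8.58 mg/L; min DO ≈ 3.02 mg/L; x_c ≈ 133 km

At the critical point dD/dt = 0, so k_1 L₀ e^(−k_1 t) = k_r D. Substituting D(t) from the Streeter–Phelps equation and solving for t gives
t_c = ln[(k_r/k_1)(1 − D₀(k_r−k_1)/(k_1 L₀))] / (k_r−k_1).
Here k_r−k_1 = 0.4010 d⁻¹ and 1 − D₀(k_r−k_1)/(k_1 L₀) = 1 − 1.52×0.4010/(0.370×33.6) = 0.9510, so
t_c = ln(2.084 × 0.9510) / 0.4010 = 0.6839 / 0.4010 = 1.706 d.
D_c = (k_1/k_r) L₀ e^(−k_1 t_c) = (0.370/0.771) × 33.6 × e^(−0.370×1.706) = 0.4799 × 33.6 × 0.5320 = 8.579 mg/L.
Minimum DO = C_s − D_c = 11.6 − 8.579 = 3.021 mg/L.
x_c = v t_c = 0.905 m/s × 1.706 d × 86400 s/d = 133400 m ≈ 133 km.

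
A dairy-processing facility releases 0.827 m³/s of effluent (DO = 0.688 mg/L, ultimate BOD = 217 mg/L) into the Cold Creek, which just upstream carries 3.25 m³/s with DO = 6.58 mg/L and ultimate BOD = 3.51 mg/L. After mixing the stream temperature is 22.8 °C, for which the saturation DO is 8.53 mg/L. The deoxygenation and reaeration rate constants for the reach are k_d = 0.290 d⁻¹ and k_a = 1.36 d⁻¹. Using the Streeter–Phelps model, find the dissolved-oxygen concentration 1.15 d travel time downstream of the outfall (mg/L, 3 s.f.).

Mixed DO = (3.25×6.58 + 0.827×0.688)/(3.25+0.827) = 21.95/4.077 = 5.385 mg/L.
Mixed L₀ = (3.25×3.51 + 0.827×217)/(4.077) = 190.9/4.077 = 46.82 mg/L.
Initial deficit D₀ = C_s − DO₀ = 8.53 − 5.385 = 3.145 mg/L.
D(1.15) = [0.290×46.82/(1.36−0.290)](e^(−0.290×1.15) − e^(−1.36×1.15)) + 3.145 e^(−1.36×1.15)
= 12.69 × (0.7164 − 0.2093) + 3.145 × 0.2093 = 7.093 mg/L.
DO = 8.53 − 7.093 = 1.437 mg/L.

DO ≈ 1.44 mg/L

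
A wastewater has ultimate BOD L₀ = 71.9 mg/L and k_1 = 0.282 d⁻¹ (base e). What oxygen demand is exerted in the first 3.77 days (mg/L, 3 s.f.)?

y ≈ 47.1 mg/L

y_t = L₀(1 − e^(−k_1 t)) = 71.9 × (1 − e^(−0.282×3.77))
= 71.9 × (1 − 0.3454) = 71.9 × 0.6546 = 47.07 mg/L.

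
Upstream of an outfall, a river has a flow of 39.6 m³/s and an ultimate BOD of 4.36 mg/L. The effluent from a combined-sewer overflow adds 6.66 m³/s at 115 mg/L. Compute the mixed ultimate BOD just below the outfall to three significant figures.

Flow-weighted mixing: C = (Q_r C_r + Q_w C_w)/(Q_r + Q_w)
= (39.6×4.36 + 6.66×115)/(39.6 + 6.66) = 938.6/46.26 = 20.29 mg/L.

20.3 mg/L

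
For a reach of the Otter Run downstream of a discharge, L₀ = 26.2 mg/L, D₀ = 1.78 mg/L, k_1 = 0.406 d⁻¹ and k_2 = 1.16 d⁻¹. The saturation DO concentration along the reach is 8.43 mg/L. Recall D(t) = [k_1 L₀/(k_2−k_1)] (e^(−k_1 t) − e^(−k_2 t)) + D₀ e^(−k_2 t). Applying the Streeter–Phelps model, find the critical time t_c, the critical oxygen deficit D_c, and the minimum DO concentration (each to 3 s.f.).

t_c ≈ 1.21 d; D_c ≈ 5.60 mg/L; min DO ≈ 2.83 mg/L

With k_2/k_1 = 2.857 and 1 − D₀(k_2−k_1)/(k_1 L₀) = 0.8738,
t_c = ln(2.857 × 0.8738) / (1.16 − 0.406) = ln(2.497) / 0.7540 = 0.9150/0.7540 = 1.213 d.
L(t_c) = L₀ e^(−k_1 t_c) = 26.2 × 0.6110 = 16.01 mg/L, and at the critical point k_2 D_c = k_1 L, so D_c = (0.406/1.16) × 16.01 = 5.603 mg/L.
Minimum DO = C_s − D_c = 8.43 − 5.603 = 2.827 mg/L.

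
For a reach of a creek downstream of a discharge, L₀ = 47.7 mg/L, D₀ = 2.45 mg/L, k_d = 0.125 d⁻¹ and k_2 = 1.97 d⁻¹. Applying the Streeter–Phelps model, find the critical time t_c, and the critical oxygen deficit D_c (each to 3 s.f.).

With k_2/k_d = 15.76 and 1 − D₀(k_2−k_d)/(k_d L₀) = 0.2419,
t_c = ln(15.76 × 0.2419) / (1.97 − 0.125) = ln(3.812) / 1.845 = 1.338/1.845 = 0.7253 d.
L(t_c) = L₀ e^(−k_d t_c) = 47.7 × 0.9133 = 43.57 mg/L, and at the critical point k_2 D_c = k_d L, so D_c = (0.125/1.97) × 43.57 = 2.764 mg/L.

t_c ≈ 0.725 d; D_c ≈ 2.76 mg/L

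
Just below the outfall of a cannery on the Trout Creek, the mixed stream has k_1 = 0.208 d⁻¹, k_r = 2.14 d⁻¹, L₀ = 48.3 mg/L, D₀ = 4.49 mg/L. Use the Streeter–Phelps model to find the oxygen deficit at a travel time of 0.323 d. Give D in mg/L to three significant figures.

D ≈ 4.51 mg/L

k_1 L₀/(k_r−k_1) = 0.208×48.3/(2.14−0.208) = 10.05/1.932 = 5.200 mg/L.
e^(−k_1 t) = e^(−0.208×0.3230) = 0.9350; e^(−k_r t) = e^(−2.14×0.3230) = 0.5010.
D = 5.200 × (0.9350 − 0.5010) + 4.49 × 0.5010 = 2.257 + 2.249 = 4.506 mg/L.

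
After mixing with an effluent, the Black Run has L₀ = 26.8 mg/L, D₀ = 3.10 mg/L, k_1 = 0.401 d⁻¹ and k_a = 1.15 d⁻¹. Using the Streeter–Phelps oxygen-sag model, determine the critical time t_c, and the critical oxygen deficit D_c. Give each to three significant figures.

t_c ≈ 1.08 d; D_c ≈ 6.06 mg/L

At the critical point dD/dt = 0, so k_1 L₀ e^(−k_1 t) = k_a D. Substituting D(t) from the Streeter–Phelps equation and solving for t gives
t_c = ln[(k_a/k_1)(1 − D₀(k_a−k_1)/(k_1 L₀))] / (k_a−k_1).
Here k_a−k_1 = 0.7490 d⁻¹ and 1 − D₀(k_a−k_1)/(k_1 L₀) = 1 − 3.10×0.7490/(0.401×26.8) = 0.7839, so
t_c = ln(2.868 × 0.7839) / 0.7490 = 0.8101 / 0.7490 = 1.082 d.
L(t_c) = L₀ e^(−k_1 t_c) = 26.8 × 0.6481 = 17.37 mg/L, and at the critical point k_a D_c = k_1 L, so D_c = (0.401/1.15) × 17.37 = 6.056 mg/L.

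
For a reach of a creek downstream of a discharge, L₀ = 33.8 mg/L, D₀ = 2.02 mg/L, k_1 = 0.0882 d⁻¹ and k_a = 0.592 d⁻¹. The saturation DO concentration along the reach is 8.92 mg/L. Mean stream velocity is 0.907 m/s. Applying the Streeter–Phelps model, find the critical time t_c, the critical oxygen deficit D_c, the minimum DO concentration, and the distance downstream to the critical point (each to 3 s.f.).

t_c = [1/(k_a−k_1)] ln[(k_a/k_1)(1 − D₀(k_a−k_1)/(k_1 L₀))]
= [1/(0.592−0.0882)] ln[(0.592/0.0882)(1 − 2.02×0.5038/(0.0882×33.8))]
= (1/0.5038) ln[6.712 × 0.6586] = 1.985 × ln(4.421) = 1.985 × 1.486 = 2.950 d.
D_c = (k_1/k_a) L₀ e^(−k_1 t_c) = (0.0882/0.592) × 33.8 × e^(−0.0882×2.950) = 0.1490 × 33.8 × 0.7709 = 3.882 mg/L.
Minimum DO = C_s − D_c = 8.92 − 3.882 = 5.038 mg/L.
x_c = v t_c = 0.907 m/s × 2.950 d × 86400 s/d = 231200 m ≈ 231 km.

t_c ≈ 2.95 d; D_c ≈ 3.88 mg/L; min DO ≈ 5.04 mg/L; x_c ≈ 231 km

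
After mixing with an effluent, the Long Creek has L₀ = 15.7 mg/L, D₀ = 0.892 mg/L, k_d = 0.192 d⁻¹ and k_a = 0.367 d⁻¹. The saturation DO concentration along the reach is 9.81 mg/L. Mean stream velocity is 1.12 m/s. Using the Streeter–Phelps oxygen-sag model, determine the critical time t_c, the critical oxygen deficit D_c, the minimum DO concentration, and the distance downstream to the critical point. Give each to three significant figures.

t_c ≈ 3.40 d; D_c ≈ 4.28 mg/L; min DO ≈ 5.53 mg/L; x_c ≈ 329 km

t_c = [1/(k_a−k_d)] ln[(k_a/k_d)(1 − D₀(k_a−k_d)/(k_d L₀))]
= [1/(0.367−0.192)] ln[(0.367/0.192)(1 − 0.892×0.1750/(0.192×15.7))]
= (1/0.1750) ln[1.911 × 0.9482] = 5.714 × ln(1.812) = 5.714 × 0.5947 = 3.398 d.
D_c = (k_d/k_a) L₀ e^(−k_d t_c) = (0.192/0.367) × 15.7 × e^(−0.192×3.398) = 0.5232 × 15.7 × 0.5208 = 4.277 mg/L.
Minimum DO = C_s − D_c = 9.81 − 4.277 = 5.533 mg/L.
x_c = v t_c = 1.12 m/s × 3.398 d × 86400 s/d = 328800 m ≈ 329 km.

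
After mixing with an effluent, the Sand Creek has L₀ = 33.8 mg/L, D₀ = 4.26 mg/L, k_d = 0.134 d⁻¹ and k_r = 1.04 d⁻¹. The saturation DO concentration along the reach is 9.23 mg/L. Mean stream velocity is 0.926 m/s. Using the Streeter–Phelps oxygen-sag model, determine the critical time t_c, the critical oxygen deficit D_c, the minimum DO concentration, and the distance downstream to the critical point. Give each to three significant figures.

t_c = [1/(k_r−k_d)] ln[(k_r/k_d)(1 − D₀(k_r−k_d)/(k_d L₀))]
= [1/(1.04−0.134)] ln[(1.04/0.134)(1 − 4.26×0.9060/(0.134×33.8))]
= (1/0.9060) ln[7.761 × 0.1478] = 1.104 × ln(1.147) = 1.104 × 0.1376 = 0.1518 d.
D_c = (k_d/k_r) L₀ e^(−k_d t_c) = (0.134/1.04) × 33.8 × e^(−0.134×0.1518) = 0.1288 × 33.8 × 0.9799 = 4.267 mg/L.
Minimum DO = C_s − D_c = 9.23 − 4.267 = 4.963 mg/L.
x_c = v t_c = 0.926 m/s × 0.1518 d × 86400 s/d = 12150 m ≈ 12.1 km.

t_c ≈ 0.152 d; D_c ≈ 4.27 mg/L; min DO ≈ 4.96 mg/L; x_c ≈ 12.1 km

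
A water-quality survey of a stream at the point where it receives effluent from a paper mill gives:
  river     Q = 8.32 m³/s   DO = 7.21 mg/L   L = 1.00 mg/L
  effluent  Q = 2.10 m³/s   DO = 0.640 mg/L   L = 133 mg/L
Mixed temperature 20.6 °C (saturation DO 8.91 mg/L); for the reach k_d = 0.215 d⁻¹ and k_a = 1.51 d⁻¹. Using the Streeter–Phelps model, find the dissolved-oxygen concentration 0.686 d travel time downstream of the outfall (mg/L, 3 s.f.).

Mixed DO = (8.32×7.21 + 2.10×0.640)/(8.32+2.10) = 61.33/10.42 = 5.886 mg/L.
Mixed L₀ = (8.32×1.00 + 2.10×133)/(10.42) = 287.6/10.42 = 27.60 mg/L.
Initial deficit D₀ = C_s − DO₀ = 8.91 − 5.886 = 3.024 mg/L.
D(0.686) = [0.215×27.60/(1.51−0.215)](e^(−0.215×0.686) − e^(−1.51×0.686)) + 3.024 e^(−1.51×0.686)
= 4.583 × (0.8629 − 0.3549) + 3.024 × 0.3549 = 3.401 mg/L.
DO = 8.91 − 3.401 = 5.509 mg/L.

DO ≈ 5.51 mg/L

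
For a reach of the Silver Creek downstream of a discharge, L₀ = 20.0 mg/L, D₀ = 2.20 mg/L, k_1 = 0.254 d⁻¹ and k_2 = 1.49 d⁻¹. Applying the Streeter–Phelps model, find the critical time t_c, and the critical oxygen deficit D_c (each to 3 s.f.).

With k_2/k_1 = 5.866 and 1 − D₀(k_2−k_1)/(k_1 L₀) = 0.4647,
t_c = ln(5.866 × 0.4647) / (1.49 − 0.254) = ln(2.726) / 1.236 = 1.003/1.236 = 0.8114 d.
D_c = (k_1/k_2) L₀ e^(−k_1 t_c) = (0.254/1.49) × 20.0 × e^(−0.254×0.8114) = 0.1705 × 20.0 × 0.8138 = 2.774 mg/L.

t_c ≈ 0.811 d; D_c ≈ 2.77 mg/L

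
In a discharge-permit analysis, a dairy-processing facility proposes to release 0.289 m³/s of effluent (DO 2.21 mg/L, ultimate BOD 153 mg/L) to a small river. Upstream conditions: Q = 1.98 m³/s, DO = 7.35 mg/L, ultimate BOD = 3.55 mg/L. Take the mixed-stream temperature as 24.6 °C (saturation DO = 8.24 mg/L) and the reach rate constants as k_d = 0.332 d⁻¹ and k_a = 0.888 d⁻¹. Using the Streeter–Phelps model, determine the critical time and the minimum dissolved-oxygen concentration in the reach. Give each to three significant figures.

t_c ≈ 1.55 d; minimum DO ≈ 3.19 mg/L

Mixed DO = (1.98×7.35 + 0.289×2.21)/(1.98+0.289) = 15.19/2.269 = 6.695 mg/L.
Mixed L₀ = (1.98×3.55 + 0.289×153)/(2.269) = 51.25/2.269 = 22.59 mg/L.
Initial deficit D₀ = C_s − DO₀ = 8.24 − 6.695 = 1.545 mg/L.
t_c = (1/0.5560) ln[(0.888/0.332)(1 − 1.545×0.5560/(0.332×22.59))] = 1.799 × ln(2.368) = 1.551 d.
D_c = (0.332/0.888) × 22.59 × e^(−0.332×1.551) = 0.3739 × 22.59 × 0.5976 = 5.046 mg/L.
Minimum DO = 8.24 − 5.046 = 3.194 mg/L.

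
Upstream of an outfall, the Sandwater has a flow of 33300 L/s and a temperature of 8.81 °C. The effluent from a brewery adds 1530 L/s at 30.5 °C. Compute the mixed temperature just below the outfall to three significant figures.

Flow-weighted mixing: C = (Q_r C_r + Q_w C_w)/(Q_r + Q_w)
= (33300×8.81 + 1530×30.5)/(33300 + 1530) = 340000/34830 = 9.763 °C.

9.76 °C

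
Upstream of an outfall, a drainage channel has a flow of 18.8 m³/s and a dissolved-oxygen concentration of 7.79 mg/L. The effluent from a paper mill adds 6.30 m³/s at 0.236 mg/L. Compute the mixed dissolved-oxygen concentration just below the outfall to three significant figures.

Flow-weighted mixing: C = (Q_r C_r + Q_w C_w)/(Q_r + Q_w)
= (18.8×7.79 + 6.30×0.236)/(18.8 + 6.30) = 147.9/25.10 = 5.894 mg/L.

5.89 mg/L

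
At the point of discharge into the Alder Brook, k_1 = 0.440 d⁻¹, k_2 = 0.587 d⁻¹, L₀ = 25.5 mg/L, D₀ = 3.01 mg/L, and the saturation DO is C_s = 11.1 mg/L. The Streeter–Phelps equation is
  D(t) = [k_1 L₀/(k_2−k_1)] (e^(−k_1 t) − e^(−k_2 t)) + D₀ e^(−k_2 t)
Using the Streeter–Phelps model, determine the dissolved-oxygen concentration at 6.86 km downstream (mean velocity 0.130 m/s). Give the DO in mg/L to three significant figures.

Travel time t = x/v = 6.86 km / (0.130 m/s) = 6860 m / 0.130 m/s = 52770 s = 0.6108 d.
k_1 L₀/(k_2−k_1) = 0.440×25.5/(0.587−0.440) = 11.22/0.1470 = 76.33 mg/L.
e^(−k_1 t) = e^(−0.440×0.6108) = 0.7643; e^(−k_2 t) = e^(−0.587×0.6108) = 0.6987.
D = 76.33 × (0.7643 − 0.6987) + 3.01 × 0.6987 = 5.010 + 2.103 = 7.113 mg/L.
DO = C_s − D = 11.1 − 7.113 = 3.987 mg/L.

DO ≈ 3.99 mg/L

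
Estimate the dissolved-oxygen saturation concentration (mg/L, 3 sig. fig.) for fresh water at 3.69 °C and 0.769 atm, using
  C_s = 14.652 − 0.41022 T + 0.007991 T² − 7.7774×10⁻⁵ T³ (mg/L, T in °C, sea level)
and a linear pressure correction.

C_s ≈ 10.2 mg/L

At sea level: C_s = 14.652 − 0.41022×3.69 + 0.007991×3.69² − 7.7774×10⁻⁵×3.69³ = 13.24 mg/L.
Pressure correction: C_s' = 13.24 × 0.769 = 10.18 mg/L.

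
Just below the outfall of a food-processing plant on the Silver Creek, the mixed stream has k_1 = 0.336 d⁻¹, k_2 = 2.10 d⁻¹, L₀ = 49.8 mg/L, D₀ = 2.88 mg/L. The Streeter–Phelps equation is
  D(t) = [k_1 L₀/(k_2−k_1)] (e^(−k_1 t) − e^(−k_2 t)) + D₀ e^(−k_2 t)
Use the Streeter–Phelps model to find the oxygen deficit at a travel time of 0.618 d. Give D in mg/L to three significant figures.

k_1 L₀/(k_2−k_1) = 0.336×49.8/(2.10−0.336) = 16.73/1.764 = 9.486 mg/L.
e^(−k_1 t) = e^(−0.336×0.6180) = 0.8125; e^(−k_2 t) = e^(−2.10×0.6180) = 0.2731.
D = 9.486 × (0.8125 − 0.2731) + 2.88 × 0.2731 = 5.116 + 0.7866 = 5.903 mg/L.

D ≈ 5.90 mg/L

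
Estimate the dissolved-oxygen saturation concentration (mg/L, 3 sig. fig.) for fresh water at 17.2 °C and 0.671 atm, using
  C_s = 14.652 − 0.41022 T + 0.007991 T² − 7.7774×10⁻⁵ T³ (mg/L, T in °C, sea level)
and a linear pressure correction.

At sea level: C_s = 14.652 − 0.41022×17.2 + 0.007991×17.2² − 7.7774×10⁻⁵×17.2³ = 9.565 mg/L.
Pressure correction: C_s' = 9.565 × 0.671 = 6.418 mg/L.

C_s ≈ 6.42 mg/L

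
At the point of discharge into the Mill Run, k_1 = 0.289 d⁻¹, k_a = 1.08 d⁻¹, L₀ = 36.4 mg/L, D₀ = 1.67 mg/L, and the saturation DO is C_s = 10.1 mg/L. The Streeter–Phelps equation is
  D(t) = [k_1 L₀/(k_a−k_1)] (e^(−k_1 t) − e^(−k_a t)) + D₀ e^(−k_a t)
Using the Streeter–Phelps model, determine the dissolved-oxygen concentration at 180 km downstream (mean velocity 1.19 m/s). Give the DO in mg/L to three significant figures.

Travel time t = x/v = 180 km / (1.19 m/s) = 180000 m / 1.19 m/s = 151300 s = 1.751 d.
k_1 L₀/(k_a−k_1) = 0.289×36.4/(1.08−0.289) = 10.52/0.7910 = 13.30 mg/L.
e^(−k_1 t) = e^(−0.289×1.751) = 0.6029; e^(−k_a t) = e^(−1.08×1.751) = 0.1510.
D = 13.30 × (0.6029 − 0.1510) + 1.67 × 0.1510 = 6.011 + 0.2521 = 6.263 mg/L.
DO = C_s − D = 10.1 − 6.263 = 3.837 mg/L.

DO ≈ 3.84 mg/L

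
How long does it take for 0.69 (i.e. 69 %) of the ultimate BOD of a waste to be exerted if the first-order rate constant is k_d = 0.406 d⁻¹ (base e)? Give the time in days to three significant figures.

y/L₀ = 1 − e^(−k_d t) = 0.69 ⇒ e^(−k_d t) = 0.310
t = −ln(0.310) / 0.406 = 1.171 / 0.406 = 2.885 d.

t ≈ 2.88 d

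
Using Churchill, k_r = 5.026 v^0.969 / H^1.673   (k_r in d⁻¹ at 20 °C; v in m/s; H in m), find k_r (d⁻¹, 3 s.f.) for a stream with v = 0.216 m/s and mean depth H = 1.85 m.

k_r ≈ 0.407 d⁻¹

k_r = 5.026 × 0.216^0.969 / 1.85^1.673 = 5.026 × 0.2265 / 2.799 = 0.4068 d⁻¹.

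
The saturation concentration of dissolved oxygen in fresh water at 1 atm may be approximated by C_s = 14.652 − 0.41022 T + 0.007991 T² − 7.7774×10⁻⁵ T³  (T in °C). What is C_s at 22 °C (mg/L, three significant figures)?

C_s ≈ 8.67 mg/L

C_s = 14.652 − 0.41022×22 + 0.007991×22² − 7.7774×10⁻⁵×22³ = 8.667 mg/L.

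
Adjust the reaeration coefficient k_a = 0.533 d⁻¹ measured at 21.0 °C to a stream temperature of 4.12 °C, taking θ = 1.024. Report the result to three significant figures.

k_a ≈ 0.357 d⁻¹

k_a(T₂) = k_a(T₁) · θ^(T₂−T₁) = 0.533 × 1.024^(4.12−21.0)
= 0.533 × 1.024^-16.9 = 0.533 × 0.6701 = 0.3572 d⁻¹.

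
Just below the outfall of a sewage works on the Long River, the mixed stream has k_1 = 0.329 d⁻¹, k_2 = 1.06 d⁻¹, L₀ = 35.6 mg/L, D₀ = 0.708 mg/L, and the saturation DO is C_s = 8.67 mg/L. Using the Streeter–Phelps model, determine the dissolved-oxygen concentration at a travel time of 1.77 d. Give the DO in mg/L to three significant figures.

DO ≈ 2.07 mg/L

k_1 L₀/(k_2−k_1) = 0.329×35.6/(1.06−0.329) = 11.71/0.7310 = 16.02 mg/L.
e^(−k_1 t) = e^(−0.329×1.770) = 0.5586; e^(−k_2 t) = e^(−1.06×1.770) = 0.1532.
D = 16.02 × (0.5586 − 0.1532) + 0.708 × 0.1532 = 6.496 + 0.1084 = 6.604 mg/L.
DO = C_s − D = 8.67 − 6.604 = 2.066 mg/L.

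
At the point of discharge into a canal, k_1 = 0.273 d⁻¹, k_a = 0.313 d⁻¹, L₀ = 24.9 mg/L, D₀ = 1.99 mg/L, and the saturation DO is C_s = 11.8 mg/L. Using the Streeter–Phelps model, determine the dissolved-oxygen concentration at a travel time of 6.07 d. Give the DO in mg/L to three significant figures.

k_1 L₀/(k_a−k_1) = 0.273×24.9/(0.313−0.273) = 6.798/0.04000 = 169.9 mg/L.
e^(−k_1 t) = e^(−0.273×6.070) = 0.1907; e^(−k_a t) = e^(−0.313×6.070) = 0.1496.
D = 169.9 × (0.1907 − 0.1496) + 1.99 × 0.1496 = 6.986 + 0.2977 = 7.284 mg/L.
DO = C_s − D = 11.8 − 7.284 = 4.516 mg/L.

DO ≈ 4.52 mg/L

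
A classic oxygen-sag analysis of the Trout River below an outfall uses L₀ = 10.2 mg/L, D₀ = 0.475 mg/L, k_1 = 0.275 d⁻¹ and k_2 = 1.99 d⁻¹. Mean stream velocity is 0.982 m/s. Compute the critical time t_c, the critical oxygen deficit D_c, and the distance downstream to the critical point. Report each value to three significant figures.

t_c ≈ 0.954 d; D_c ≈ 1.08 mg/L; x_c ≈ 80.9 km

With k_2/k_1 = 7.236 and 1 − D₀(k_2−k_1)/(k_1 L₀) = 0.7096,
t_c = ln(7.236 × 0.7096) / (1.99 − 0.275) = ln(5.135) / 1.715 = 1.636/1.715 = 0.9540 d.
D_c = (k_1/k_2) L₀ e^(−k_1 t_c) = (0.275/1.99) × 10.2 × e^(−0.275×0.9540) = 0.1382 × 10.2 × 0.7693 = 1.084 mg/L.
x_c = v t_c = 0.982 m/s × 0.9540 d × 86400 s/d = 80940 m ≈ 80.9 km.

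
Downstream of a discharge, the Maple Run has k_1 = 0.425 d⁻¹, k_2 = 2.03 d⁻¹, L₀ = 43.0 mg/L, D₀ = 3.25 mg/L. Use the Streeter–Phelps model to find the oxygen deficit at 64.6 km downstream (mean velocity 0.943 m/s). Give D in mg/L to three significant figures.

D ≈ 6.50 mg/L

Travel time t = x/v = 64.6 km / (0.943 m/s) = 64600 m / 0.943 m/s = 68500 s = 0.7929 d.
k_1 L₀/(k_2−k_1) = 0.425×43.0/(2.03−0.425) = 18.27/1.605 = 11.39 mg/L.
e^(−k_1 t) = e^(−0.425×0.7929) = 0.7139; e^(−k_2 t) = e^(−2.03×0.7929) = 0.2000.
D = 11.39 × (0.7139 − 0.2000) + 3.25 × 0.2000 = 5.852 + 0.6499 = 6.502 mg/L.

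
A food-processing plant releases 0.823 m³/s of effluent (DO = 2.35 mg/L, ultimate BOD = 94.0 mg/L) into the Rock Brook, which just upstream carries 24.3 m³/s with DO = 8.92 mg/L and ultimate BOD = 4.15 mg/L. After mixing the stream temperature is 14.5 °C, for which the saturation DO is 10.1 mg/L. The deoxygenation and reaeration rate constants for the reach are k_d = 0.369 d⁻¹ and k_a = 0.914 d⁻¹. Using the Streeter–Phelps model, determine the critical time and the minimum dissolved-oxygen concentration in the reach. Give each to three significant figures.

Mixed DO = (24.3×8.92 + 0.823×2.35)/(24.3+0.823) = 218.7/25.12 = 8.705 mg/L.
Mixed L₀ = (24.3×4.15 + 0.823×94.0)/(25.12) = 178.2/25.12 = 7.093 mg/L.
Initial deficit D₀ = C_s − DO₀ = 10.1 − 8.705 = 1.395 mg/L.
t_c = (1/0.5450) ln[(0.914/0.369)(1 − 1.395×0.5450/(0.369×7.093))] = 1.835 × ln(1.757) = 1.035 d.
D_c = (0.369/0.914) × 7.093 × e^(−0.369×1.035) = 0.4037 × 7.093 × 0.6827 = 1.955 mg/L.
Minimum DO = 10.1 − 1.955 = 8.145 mg/L.

t_c ≈ 1.03 d; minimum DO ≈ 8.15 mg/L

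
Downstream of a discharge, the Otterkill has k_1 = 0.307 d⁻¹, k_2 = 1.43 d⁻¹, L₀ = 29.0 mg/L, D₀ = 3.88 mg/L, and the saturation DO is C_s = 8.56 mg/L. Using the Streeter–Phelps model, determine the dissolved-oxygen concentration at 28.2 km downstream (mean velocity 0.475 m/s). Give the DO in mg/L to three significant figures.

Travel time t = x/v = 28.2 km / (0.475 m/s) = 28200 m / 0.475 m/s = 59370 s = 0.6871 d.
k_1 L₀/(k_2−k_1) = 0.307×29.0/(1.43−0.307) = 8.903/1.123 = 7.928 mg/L.
e^(−k_1 t) = e^(−0.307×0.6871) = 0.8098; e^(−k_2 t) = e^(−1.43×0.6871) = 0.3743.
D = 7.928 × (0.8098 − 0.3743) + 3.88 × 0.3743 = 3.452 + 1.452 = 4.905 mg/L.
DO = C_s − D = 8.56 − 4.905 = 3.655 mg/L.

DO ≈ 3.66 mg/L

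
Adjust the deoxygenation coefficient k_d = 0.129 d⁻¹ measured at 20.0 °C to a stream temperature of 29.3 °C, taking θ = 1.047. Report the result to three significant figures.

k_d(T₂) = k_d(T₁) · θ^(T₂−T₁) = 0.129 × 1.047^(29.3−20.0)
= 0.129 × 1.047^9.30 = 0.129 × 1.533 = 0.1977 d⁻¹.

k_d ≈ 0.198 d⁻¹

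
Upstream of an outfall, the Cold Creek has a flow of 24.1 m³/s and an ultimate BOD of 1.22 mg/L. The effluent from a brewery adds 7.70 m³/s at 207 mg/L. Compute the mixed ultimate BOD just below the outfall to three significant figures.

51.0 mg/L

Flow-weighted mixing: C = (Q_r C_r + Q_w C_w)/(Q_r + Q_w)
= (24.1×1.22 + 7.70×207)/(24.1 + 7.70) = 1623/31.80 = 51.05 mg/L.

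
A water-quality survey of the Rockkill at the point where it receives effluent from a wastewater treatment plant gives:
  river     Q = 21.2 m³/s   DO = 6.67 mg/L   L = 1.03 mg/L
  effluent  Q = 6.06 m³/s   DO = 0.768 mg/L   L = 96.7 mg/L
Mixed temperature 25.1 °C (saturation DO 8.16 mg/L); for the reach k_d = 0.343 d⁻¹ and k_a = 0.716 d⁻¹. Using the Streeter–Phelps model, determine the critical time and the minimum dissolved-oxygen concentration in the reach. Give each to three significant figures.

Mixed DO = (21.2×6.67 + 6.06×0.768)/(21.2+6.06) = 146.1/27.26 = 5.358 mg/L.
Mixed L₀ = (21.2×1.03 + 6.06×96.7)/(27.26) = 607.8/27.26 = 22.30 mg/L.
Initial deficit D₀ = C_s − DO₀ = 8.16 − 5.358 = 2.802 mg/L.
t_c = (1/0.3730) ln[(0.716/0.343)(1 − 2.802×0.3730/(0.343×22.30))] = 2.681 × ln(1.802) = 1.579 d.
D_c = (0.343/0.716) × 22.30 × e^(−0.343×1.579) = 0.4791 × 22.30 × 0.5818 = 6.215 mg/L.
Minimum DO = 8.16 − 6.215 = 1.945 mg/L.

t_c ≈ 1.58 d; minimum DO ≈ 1.95 mg/L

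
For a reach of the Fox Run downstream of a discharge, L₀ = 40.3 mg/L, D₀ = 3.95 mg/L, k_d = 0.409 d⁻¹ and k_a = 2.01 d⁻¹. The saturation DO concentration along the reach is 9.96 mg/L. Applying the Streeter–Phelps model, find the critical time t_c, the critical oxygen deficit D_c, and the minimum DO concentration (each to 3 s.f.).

t_c = [1/(k_a−k_d)] ln[(k_a/k_d)(1 − D₀(k_a−k_d)/(k_d L₀))]
= [1/(2.01−0.409)] ln[(2.01/0.409)(1 − 3.95×1.601/(0.409×40.3))]
= (1/1.601) ln[4.914 × 0.6163] = 0.6246 × ln(3.029) = 0.6246 × 1.108 = 0.6922 d.
D_c = (k_d/k_a) L₀ e^(−k_d t_c) = (0.409/2.01) × 40.3 × e^(−0.409×0.6922) = 0.2035 × 40.3 × 0.7534 = 6.178 mg/L.
Minimum DO = C_s − D_c = 9.96 − 6.178 = 3.782 mg/L.

t_c ≈ 0.692 d; D_c ≈ 6.18 mg/L; min DO ≈ 3.78 mg/L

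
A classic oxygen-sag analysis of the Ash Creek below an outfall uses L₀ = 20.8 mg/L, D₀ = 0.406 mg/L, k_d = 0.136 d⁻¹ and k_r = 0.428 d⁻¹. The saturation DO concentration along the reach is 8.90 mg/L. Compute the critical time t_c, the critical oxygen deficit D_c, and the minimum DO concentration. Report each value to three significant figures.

t_c ≈ 3.78 d; D_c ≈ 3.95 mg/L; min DO ≈ 4.95 mg/L

t_c = [1/(k_r−k_d)] ln[(k_r/k_d)(1 − D₀(k_r−k_d)/(k_d L₀))]
= [1/(0.428−0.136)] ln[(0.428/0.136)(1 − 0.406×0.2920/(0.136×20.8))]
= (1/0.2920) ln[3.147 × 0.9581] = 3.425 × ln(3.015) = 3.425 × 1.104 = 3.780 d.
D_c = (k_d/k_r) L₀ e^(−k_d t_c) = (0.136/0.428) × 20.8 × e^(−0.136×3.780) = 0.3178 × 20.8 × 0.5981 = 3.953 mg/L.
Minimum DO = C_s − D_c = 8.90 − 3.953 = 4.947 mg/L.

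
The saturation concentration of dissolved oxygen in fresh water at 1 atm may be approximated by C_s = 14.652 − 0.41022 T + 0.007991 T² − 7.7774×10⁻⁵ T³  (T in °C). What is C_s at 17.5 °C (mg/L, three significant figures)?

C_s = 14.652 − 0.41022×17.5 + 0.007991×17.5² − 7.7774×10⁻⁵×17.5³ = 9.504 mg/L.

C_s ≈ 9.50 mg/L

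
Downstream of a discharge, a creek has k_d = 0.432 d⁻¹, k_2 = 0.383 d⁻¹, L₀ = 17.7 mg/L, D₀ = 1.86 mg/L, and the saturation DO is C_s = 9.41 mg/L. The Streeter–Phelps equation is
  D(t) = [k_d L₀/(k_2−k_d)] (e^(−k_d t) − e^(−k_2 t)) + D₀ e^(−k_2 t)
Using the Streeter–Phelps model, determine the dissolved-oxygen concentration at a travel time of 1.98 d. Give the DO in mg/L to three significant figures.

DO ≈ 1.78 mg/L

k_d L₀/(k_2−k_d) = 0.432×17.7/(0.383−0.432) = 7.646/-0.04900 = -156.0 mg/L.
e^(−k_d t) = e^(−0.432×1.980) = 0.4251; e^(−k_2 t) = e^(−0.383×1.980) = 0.4684.
D = -156.0 × (0.4251 − 0.4684) + 1.86 × 0.4684 = 6.759 + 0.8713 = 7.630 mg/L.
DO = C_s − D = 9.41 − 7.630 = 1.780 mg/L.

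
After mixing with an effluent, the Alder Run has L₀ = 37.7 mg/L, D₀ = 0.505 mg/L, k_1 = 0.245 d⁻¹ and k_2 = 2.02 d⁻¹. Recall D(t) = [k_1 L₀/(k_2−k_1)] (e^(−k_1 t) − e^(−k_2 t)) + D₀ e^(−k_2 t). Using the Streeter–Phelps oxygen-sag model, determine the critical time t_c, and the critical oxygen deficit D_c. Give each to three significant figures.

With k_2/k_1 = 8.245 and 1 − D₀(k_2−k_1)/(k_1 L₀) = 0.9030,
t_c = ln(8.245 × 0.9030) / (2.02 − 0.245) = ln(7.445) / 1.775 = 2.008/1.775 = 1.131 d.
L(t_c) = L₀ e^(−k_1 t_c) = 37.7 × 0.7580 = 28.58 mg/L, and at the critical point k_2 D_c = k_1 L, so D_c = (0.245/2.02) × 28.58 = 3.466 mg/L.

t_c ≈ 1.13 d; D_c ≈ 3.47 mg/L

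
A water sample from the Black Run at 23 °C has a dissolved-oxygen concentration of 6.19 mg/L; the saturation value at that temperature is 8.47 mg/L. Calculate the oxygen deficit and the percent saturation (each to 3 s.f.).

D ≈ 2.28 mg/L; 73.1 % saturation

D = C_s − C = 8.47 − 6.19 = 2.28 mg/L.
% saturation = 6.19/8.47 × 100 = 73.1 %.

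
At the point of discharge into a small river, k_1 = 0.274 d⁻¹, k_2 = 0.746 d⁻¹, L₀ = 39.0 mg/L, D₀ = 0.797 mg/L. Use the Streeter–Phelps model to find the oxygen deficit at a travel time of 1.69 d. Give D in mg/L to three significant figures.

k_1 L₀/(k_2−k_1) = 0.274×39.0/(0.746−0.274) = 10.69/0.4720 = 22.64 mg/L.
e^(−k_1 t) = e^(−0.274×1.690) = 0.6294; e^(−k_2 t) = e^(−0.746×1.690) = 0.2834.
D = 22.64 × (0.6294 − 0.2834) + 0.797 × 0.2834 = 7.831 + 0.2259 = 8.057 mg/L.

D ≈ 8.06 mg/L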